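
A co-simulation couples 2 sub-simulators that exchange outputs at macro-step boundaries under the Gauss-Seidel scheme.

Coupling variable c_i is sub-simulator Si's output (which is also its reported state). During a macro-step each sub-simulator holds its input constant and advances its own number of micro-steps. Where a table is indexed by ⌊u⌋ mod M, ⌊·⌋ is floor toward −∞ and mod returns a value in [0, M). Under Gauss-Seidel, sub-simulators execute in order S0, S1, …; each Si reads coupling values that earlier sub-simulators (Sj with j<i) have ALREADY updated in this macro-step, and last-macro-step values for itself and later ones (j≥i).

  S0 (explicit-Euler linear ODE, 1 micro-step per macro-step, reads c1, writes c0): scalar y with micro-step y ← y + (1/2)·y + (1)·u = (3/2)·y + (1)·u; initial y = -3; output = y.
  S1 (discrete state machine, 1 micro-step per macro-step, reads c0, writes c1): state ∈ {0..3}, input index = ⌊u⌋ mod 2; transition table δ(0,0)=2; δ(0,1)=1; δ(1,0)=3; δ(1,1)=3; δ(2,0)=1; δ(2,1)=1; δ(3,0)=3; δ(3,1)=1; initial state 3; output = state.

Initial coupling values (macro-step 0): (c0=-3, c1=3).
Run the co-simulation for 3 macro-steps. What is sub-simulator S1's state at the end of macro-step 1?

S1 state at macro-step 1 = 3

macro 1: S0 reads c1=3 → after 1×micro: -3/2; S1 reads c0=-3/2 → after 1×micro: 3 ⇒ (c0=-3/2, c1=3)
macro 2: S0 reads c1=3 → after 1×micro: 3/4; S1 reads c0=3/4 → after 1×micro: 3 ⇒ (c0=3/4, c1=3)
macro 3: S0 reads c1=3 → after 1×micro: 33/8; S1 reads c0=33/8 → after 1×micro: 3 ⇒ (c0=33/8, c1=3)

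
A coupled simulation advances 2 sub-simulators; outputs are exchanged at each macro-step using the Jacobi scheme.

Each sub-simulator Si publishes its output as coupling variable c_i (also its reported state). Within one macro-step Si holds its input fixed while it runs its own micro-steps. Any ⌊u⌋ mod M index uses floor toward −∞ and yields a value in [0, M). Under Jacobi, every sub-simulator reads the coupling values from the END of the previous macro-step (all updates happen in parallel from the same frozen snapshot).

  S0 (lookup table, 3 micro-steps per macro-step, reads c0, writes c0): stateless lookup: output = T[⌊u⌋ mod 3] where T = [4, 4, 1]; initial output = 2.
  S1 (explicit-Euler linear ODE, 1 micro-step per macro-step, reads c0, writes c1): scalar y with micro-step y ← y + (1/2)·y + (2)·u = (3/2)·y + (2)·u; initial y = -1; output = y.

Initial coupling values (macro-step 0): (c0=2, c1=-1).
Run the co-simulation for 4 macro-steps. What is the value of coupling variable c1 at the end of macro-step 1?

macro 1: S0 reads c0=2 → after 3×micro: 1; S1 reads c0=2 → after 1×micro: 5/2 ⇒ (c0=1, c1=5/2)
macro 2: S0 reads c0=1 → after 3×micro: 4; S1 reads c0=1 → after 1×micro: 23/4 ⇒ (c0=4, c1=23/4)
macro 3: S0 reads c0=4 → after 3×micro: 4; S1 reads c0=4 → after 1×micro: 133/8 ⇒ (c0=4, c1=133/8)
macro 4: S0 reads c0=4 → after 3×micro: 4; S1 reads c0=4 → after 1×micro: 527/16 ⇒ (c0=4, c1=527/16)

c1 at macro-step 1 = 5/2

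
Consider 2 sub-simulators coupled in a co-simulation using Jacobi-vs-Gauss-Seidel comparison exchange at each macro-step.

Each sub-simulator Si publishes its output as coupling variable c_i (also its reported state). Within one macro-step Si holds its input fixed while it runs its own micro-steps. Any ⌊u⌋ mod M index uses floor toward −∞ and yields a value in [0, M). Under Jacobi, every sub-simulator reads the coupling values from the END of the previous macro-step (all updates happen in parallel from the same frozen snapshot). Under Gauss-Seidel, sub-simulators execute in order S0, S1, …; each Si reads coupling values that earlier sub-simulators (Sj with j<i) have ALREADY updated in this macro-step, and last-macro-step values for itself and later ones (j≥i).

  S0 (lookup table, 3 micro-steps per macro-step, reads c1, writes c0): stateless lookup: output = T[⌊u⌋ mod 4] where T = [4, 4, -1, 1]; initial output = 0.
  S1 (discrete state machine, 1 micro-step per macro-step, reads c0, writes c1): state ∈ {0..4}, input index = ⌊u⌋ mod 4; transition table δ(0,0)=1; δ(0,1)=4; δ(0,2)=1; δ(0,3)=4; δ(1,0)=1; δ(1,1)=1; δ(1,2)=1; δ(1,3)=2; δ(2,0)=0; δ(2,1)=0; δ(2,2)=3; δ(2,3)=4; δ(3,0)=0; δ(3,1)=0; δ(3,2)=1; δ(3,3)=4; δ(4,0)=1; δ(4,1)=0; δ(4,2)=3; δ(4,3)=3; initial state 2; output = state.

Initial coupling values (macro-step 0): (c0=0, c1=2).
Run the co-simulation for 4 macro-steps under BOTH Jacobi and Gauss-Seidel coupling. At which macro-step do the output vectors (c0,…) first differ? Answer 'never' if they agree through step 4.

[Jacobi] macro 1: S0 reads c1=2 → after 3×micro: -1; S1 reads c0=0 → after 1×micro: 0 ⇒ (c0=-1, c1=0)
[Jacobi] macro 2: S0 reads c1=0 → after 3×micro: 4; S1 reads c0=-1 → after 1×micro: 4 ⇒ (c0=4, c1=4)
[Jacobi] macro 3: S0 reads c1=4 → after 3×micro: 4; S1 reads c0=4 → after 1×micro: 1 ⇒ (c0=4, c1=1)
[Jacobi] macro 4: S0 reads c1=1 → after 3×micro: 4; S1 reads c0=4 → after 1×micro: 1 ⇒ (c0=4, c1=1)
[Gauss-Seidel] macro 1: S0 reads c1=2 → after 3×micro: -1; S1 reads c0=-1 → after 1×micro: 4 ⇒ (c0=-1, c1=4)
[Gauss-Seidel] macro 2: S0 reads c1=4 → after 3×micro: 4; S1 reads c0=4 → after 1×micro: 1 ⇒ (c0=4, c1=1)
[Gauss-Seidel] macro 3: S0 reads c1=1 → after 3×micro: 4; S1 reads c0=4 → after 1×micro: 1 ⇒ (c0=4, c1=1)
[Gauss-Seidel] macro 4: S0 reads c1=1 → after 3×micro: 4; S1 reads c0=4 → after 1×micro: 1 ⇒ (c0=4, c1=1)

first divergence at macro-step: 1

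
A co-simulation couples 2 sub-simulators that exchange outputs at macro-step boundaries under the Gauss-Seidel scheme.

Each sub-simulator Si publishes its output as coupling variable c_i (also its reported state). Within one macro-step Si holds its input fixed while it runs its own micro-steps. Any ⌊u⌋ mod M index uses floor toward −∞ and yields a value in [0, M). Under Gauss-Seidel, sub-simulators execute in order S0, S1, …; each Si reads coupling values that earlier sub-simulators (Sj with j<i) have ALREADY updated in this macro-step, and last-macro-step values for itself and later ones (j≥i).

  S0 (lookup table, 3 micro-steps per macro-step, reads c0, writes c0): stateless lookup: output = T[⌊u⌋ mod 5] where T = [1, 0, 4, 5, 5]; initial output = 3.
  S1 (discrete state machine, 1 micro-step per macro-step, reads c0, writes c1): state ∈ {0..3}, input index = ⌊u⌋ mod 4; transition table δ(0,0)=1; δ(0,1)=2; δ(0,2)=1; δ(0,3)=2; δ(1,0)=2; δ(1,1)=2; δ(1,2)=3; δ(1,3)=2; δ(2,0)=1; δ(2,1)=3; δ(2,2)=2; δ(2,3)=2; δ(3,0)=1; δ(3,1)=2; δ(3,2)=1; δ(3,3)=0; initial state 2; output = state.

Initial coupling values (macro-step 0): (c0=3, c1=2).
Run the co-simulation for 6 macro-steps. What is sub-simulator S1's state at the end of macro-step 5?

S1 state at macro-step 5 = 1

macro 1: S0 reads c0=3 → after 3×micro: 5; S1 reads c0=5 → after 1×micro: 3 ⇒ (c0=5, c1=3)
macro 2: S0 reads c0=5 → after 3×micro: 1; S1 reads c0=1 → after 1×micro: 2 ⇒ (c0=1, c1=2)
macro 3: S0 reads c0=1 → after 3×micro: 0; S1 reads c0=0 → after 1×micro: 1 ⇒ (c0=0, c1=1)
macro 4: S0 reads c0=0 → after 3×micro: 1; S1 reads c0=1 → after 1×micro: 2 ⇒ (c0=1, c1=2)
macro 5: S0 reads c0=1 → after 3×micro: 0; S1 reads c0=0 → after 1×micro: 1 ⇒ (c0=0, c1=1)
macro 6: S0 reads c0=0 → after 3×micro: 1; S1 reads c0=1 → after 1×micro: 2 ⇒ (c0=1, c1=2)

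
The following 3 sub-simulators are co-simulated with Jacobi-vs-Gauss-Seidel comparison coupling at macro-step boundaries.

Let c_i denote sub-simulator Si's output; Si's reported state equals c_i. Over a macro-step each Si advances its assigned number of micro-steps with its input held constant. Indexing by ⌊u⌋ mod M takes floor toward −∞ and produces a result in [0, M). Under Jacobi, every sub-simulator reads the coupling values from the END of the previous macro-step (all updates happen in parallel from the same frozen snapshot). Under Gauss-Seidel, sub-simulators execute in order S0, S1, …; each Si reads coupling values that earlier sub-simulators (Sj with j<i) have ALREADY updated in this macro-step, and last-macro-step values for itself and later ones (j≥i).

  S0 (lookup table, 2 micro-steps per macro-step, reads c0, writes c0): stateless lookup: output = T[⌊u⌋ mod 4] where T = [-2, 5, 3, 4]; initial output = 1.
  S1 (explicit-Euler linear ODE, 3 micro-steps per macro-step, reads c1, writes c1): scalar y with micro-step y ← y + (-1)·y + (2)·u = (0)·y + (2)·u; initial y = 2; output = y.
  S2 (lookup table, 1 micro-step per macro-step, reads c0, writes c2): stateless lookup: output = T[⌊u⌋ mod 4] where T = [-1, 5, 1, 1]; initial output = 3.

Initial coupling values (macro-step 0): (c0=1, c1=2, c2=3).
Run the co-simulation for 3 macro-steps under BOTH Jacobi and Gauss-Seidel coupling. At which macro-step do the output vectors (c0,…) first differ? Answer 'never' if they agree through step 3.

[Jacobi] macro 1: S0 reads c0=1 → after 2×micro: 5; S1 reads c1=2 → after 3×micro: 4; S2 reads c0=1 → after 1×micro: 5 ⇒ (c0=5, c1=4, c2=5)
[Jacobi] macro 2: S0 reads c0=5 → after 2×micro: 5; S1 reads c1=4 → after 3×micro: 8; S2 reads c0=5 → after 1×micro: 5 ⇒ (c0=5, c1=8, c2=5)
[Jacobi] macro 3: S0 reads c0=5 → after 2×micro: 5; S1 reads c1=8 → after 3×micro: 16; S2 reads c0=5 → after 1×micro: 5 ⇒ (c0=5, c1=16, c2=5)
[Gauss-Seidel] macro 1: S0 reads c0=1 → after 2×micro: 5; S1 reads c1=2 → after 3×micro: 4; S2 reads c0=5 → after 1×micro: 5 ⇒ (c0=5, c1=4, c2=5)
[Gauss-Seidel] macro 2: S0 reads c0=5 → after 2×micro: 5; S1 reads c1=4 → after 3×micro: 8; S2 reads c0=5 → after 1×micro: 5 ⇒ (c0=5, c1=8, c2=5)
[Gauss-Seidel] macro 3: S0 reads c0=5 → after 2×micro: 5; S1 reads c1=8 → after 3×micro: 16; S2 reads c0=5 → after 1×micro: 5 ⇒ (c0=5, c1=16, c2=5)

first divergence at macro-step: never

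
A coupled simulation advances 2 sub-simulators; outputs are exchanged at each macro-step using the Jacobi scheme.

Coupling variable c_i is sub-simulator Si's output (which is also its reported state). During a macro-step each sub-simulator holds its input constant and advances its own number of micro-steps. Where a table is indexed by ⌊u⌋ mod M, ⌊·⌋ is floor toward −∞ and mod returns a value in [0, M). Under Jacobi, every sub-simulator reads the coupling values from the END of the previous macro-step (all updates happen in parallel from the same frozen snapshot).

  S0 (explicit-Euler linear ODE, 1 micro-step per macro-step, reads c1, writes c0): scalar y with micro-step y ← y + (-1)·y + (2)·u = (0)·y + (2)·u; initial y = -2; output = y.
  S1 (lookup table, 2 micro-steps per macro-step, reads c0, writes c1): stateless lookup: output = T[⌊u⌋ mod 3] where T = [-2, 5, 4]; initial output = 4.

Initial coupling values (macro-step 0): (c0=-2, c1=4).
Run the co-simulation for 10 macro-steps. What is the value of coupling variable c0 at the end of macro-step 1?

macro 1: S0 reads c1=4 → after 1×micro: 8; S1 reads c0=-2 → after 2×micro: 5 ⇒ (c0=8, c1=5)
macro 2: S0 reads c1=5 → after 1×micro: 10; S1 reads c0=8 → after 2×micro: 4 ⇒ (c0=10, c1=4)
macro 3: S0 reads c1=4 → after 1×micro: 8; S1 reads c0=10 → after 2×micro: 5 ⇒ (c0=8, c1=5)
macro 4: S0 reads c1=5 → after 1×micro: 10; S1 reads c0=8 → after 2×micro: 4 ⇒ (c0=10, c1=4)
macro 5: S0 reads c1=4 → after 1×micro: 8; S1 reads c0=10 → after 2×micro: 5 ⇒ (c0=8, c1=5)
macro 6: S0 reads c1=5 → after 1×micro: 10; S1 reads c0=8 → after 2×micro: 4 ⇒ (c0=10, c1=4)
macro 7: S0 reads c1=4 → after 1×micro: 8; S1 reads c0=10 → after 2×micro: 5 ⇒ (c0=8, c1=5)
macro 8: S0 reads c1=5 → after 1×micro: 10; S1 reads c0=8 → after 2×micro: 4 ⇒ (c0=10, c1=4)
macro 9: S0 reads c1=4 → after 1×micro: 8; S1 reads c0=10 → after 2×micro: 5 ⇒ (c0=8, c1=5)
macro 10: S0 reads c1=5 → after 1×micro: 10; S1 reads c0=8 → after 2×micro: 4 ⇒ (c0=10, c1=4)

c0 at macro-step 1 = 8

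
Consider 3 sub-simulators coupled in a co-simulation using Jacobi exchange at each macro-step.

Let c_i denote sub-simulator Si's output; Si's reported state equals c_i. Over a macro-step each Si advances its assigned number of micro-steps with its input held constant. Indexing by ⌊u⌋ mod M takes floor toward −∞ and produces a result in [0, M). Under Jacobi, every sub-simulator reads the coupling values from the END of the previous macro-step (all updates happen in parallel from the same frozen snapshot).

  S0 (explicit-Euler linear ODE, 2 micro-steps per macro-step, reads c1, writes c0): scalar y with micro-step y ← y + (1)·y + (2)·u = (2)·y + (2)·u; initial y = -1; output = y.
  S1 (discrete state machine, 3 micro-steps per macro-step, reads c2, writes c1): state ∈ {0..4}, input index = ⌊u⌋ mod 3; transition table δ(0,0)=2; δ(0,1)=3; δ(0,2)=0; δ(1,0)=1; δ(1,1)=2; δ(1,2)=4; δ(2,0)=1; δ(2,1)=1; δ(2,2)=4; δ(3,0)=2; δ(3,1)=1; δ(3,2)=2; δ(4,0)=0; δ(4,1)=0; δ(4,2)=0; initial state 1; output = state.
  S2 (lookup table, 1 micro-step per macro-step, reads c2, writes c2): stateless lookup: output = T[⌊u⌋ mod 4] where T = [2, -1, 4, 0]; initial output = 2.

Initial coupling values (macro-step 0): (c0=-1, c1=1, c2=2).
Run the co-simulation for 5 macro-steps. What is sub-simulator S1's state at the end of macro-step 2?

S1 state at macro-step 2 = 2

macro 1: S0 reads c1=1 → after 2×micro: 2; S1 reads c2=2 → after 3×micro: 0; S2 reads c2=2 → after 1×micro: 4 ⇒ (c0=2, c1=0, c2=4)
macro 2: S0 reads c1=0 → after 2×micro: 8; S1 reads c2=4 → after 3×micro: 2; S2 reads c2=4 → after 1×micro: 2 ⇒ (c0=8, c1=2, c2=2)
macro 3: S0 reads c1=2 → after 2×micro: 44; S1 reads c2=2 → after 3×micro: 0; S2 reads c2=2 → after 1×micro: 4 ⇒ (c0=44, c1=0, c2=4)
macro 4: S0 reads c1=0 → after 2×micro: 176; S1 reads c2=4 → after 3×micro: 2; S2 reads c2=4 → after 1×micro: 2 ⇒ (c0=176, c1=2, c2=2)
macro 5: S0 reads c1=2 → after 2×micro: 716; S1 reads c2=2 → after 3×micro: 0; S2 reads c2=2 → after 1×micro: 4 ⇒ (c0=716, c1=0, c2=4)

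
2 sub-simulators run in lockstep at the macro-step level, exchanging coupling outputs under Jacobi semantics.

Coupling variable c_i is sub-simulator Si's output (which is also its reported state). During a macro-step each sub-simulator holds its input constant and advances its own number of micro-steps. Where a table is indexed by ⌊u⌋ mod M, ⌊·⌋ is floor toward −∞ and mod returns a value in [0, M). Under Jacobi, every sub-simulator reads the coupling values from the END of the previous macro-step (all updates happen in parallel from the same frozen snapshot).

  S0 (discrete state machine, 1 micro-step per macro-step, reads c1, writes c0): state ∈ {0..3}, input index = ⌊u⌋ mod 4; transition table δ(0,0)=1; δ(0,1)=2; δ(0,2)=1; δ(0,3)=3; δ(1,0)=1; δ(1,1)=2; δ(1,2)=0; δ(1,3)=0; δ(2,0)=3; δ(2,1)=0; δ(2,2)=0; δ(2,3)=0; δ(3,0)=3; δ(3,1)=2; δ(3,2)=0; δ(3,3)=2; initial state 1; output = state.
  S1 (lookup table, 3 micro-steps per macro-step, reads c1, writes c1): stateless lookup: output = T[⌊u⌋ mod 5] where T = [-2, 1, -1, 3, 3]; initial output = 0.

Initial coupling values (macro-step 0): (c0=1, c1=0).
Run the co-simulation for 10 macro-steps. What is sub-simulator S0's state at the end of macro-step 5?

S0 state at macro-step 5 = 0

macro 1: S0 reads c1=0 → after 1×micro: 1; S1 reads c1=0 → after 3×micro: -2 ⇒ (c0=1, c1=-2)
macro 2: S0 reads c1=-2 → after 1×micro: 0; S1 reads c1=-2 → after 3×micro: 3 ⇒ (c0=0, c1=3)
macro 3: S0 reads c1=3 → after 1×micro: 3; S1 reads c1=3 → after 3×micro: 3 ⇒ (c0=3, c1=3)
macro 4: S0 reads c1=3 → after 1×micro: 2; S1 reads c1=3 → after 3×micro: 3 ⇒ (c0=2, c1=3)
macro 5: S0 reads c1=3 → after 1×micro: 0; S1 reads c1=3 → after 3×micro: 3 ⇒ (c0=0, c1=3)
macro 6: S0 reads c1=3 → after 1×micro: 3; S1 reads c1=3 → after 3×micro: 3 ⇒ (c0=3, c1=3)
macro 7: S0 reads c1=3 → after 1×micro: 2; S1 reads c1=3 → after 3×micro: 3 ⇒ (c0=2, c1=3)
macro 8: S0 reads c1=3 → after 1×micro: 0; S1 reads c1=3 → after 3×micro: 3 ⇒ (c0=0, c1=3)
macro 9: S0 reads c1=3 → after 1×micro: 3; S1 reads c1=3 → after 3×micro: 3 ⇒ (c0=3, c1=3)
macro 10: S0 reads c1=3 → after 1×micro: 2; S1 reads c1=3 → after 3×micro: 3 ⇒ (c0=2, c1=3)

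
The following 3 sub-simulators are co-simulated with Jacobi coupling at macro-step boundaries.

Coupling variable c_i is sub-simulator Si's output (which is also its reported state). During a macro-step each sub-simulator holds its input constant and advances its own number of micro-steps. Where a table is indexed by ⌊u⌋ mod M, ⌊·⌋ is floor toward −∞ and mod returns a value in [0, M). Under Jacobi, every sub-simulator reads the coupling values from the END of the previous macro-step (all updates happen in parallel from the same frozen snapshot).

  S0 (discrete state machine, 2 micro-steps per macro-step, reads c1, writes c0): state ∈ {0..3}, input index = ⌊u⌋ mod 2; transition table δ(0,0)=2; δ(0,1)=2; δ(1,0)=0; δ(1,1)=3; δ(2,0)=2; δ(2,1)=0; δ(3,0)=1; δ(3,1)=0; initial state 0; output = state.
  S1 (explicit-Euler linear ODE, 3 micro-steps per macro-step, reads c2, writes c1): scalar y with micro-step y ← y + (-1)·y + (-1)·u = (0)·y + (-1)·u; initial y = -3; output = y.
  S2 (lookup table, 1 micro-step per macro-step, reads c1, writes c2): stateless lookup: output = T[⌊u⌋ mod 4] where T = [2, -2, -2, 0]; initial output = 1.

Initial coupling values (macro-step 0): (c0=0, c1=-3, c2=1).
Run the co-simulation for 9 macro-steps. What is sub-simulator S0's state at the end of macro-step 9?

macro 1: S0 reads c1=-3 → after 2×micro: 0; S1 reads c2=1 → after 3×micro: -1; S2 reads c1=-3 → after 1×micro: -2 ⇒ (c0=0, c1=-1, c2=-2)
macro 2: S0 reads c1=-1 → after 2×micro: 0; S1 reads c2=-2 → after 3×micro: 2; S2 reads c1=-1 → after 1×micro: 0 ⇒ (c0=0, c1=2, c2=0)
macro 3: S0 reads c1=2 → after 2×micro: 2; S1 reads c2=0 → after 3×micro: 0; S2 reads c1=2 → after 1×micro: -2 ⇒ (c0=2, c1=0, c2=-2)
macro 4: S0 reads c1=0 → after 2×micro: 2; S1 reads c2=-2 → after 3×micro: 2; S2 reads c1=0 → after 1×micro: 2 ⇒ (c0=2, c1=2, c2=2)
macro 5: S0 reads c1=2 → after 2×micro: 2; S1 reads c2=2 → after 3×micro: -2; S2 reads c1=2 → after 1×micro: -2 ⇒ (c0=2, c1=-2, c2=-2)
macro 6: S0 reads c1=-2 → after 2×micro: 2; S1 reads c2=-2 → after 3×micro: 2; S2 reads c1=-2 → after 1×micro: -2 ⇒ (c0=2, c1=2, c2=-2)
macro 7: S0 reads c1=2 → after 2×micro: 2; S1 reads c2=-2 → after 3×micro: 2; S2 reads c1=2 → after 1×micro: -2 ⇒ (c0=2, c1=2, c2=-2)
macro 8: S0 reads c1=2 → after 2×micro: 2; S1 reads c2=-2 → after 3×micro: 2; S2 reads c1=2 → after 1×micro: -2 ⇒ (c0=2, c1=2, c2=-2)
macro 9: S0 reads c1=2 → after 2×micro: 2; S1 reads c2=-2 → after 3×micro: 2; S2 reads c1=2 → after 1×micro: -2 ⇒ (c0=2, c1=2, c2=-2)

S0 state at macro-step 9 = 2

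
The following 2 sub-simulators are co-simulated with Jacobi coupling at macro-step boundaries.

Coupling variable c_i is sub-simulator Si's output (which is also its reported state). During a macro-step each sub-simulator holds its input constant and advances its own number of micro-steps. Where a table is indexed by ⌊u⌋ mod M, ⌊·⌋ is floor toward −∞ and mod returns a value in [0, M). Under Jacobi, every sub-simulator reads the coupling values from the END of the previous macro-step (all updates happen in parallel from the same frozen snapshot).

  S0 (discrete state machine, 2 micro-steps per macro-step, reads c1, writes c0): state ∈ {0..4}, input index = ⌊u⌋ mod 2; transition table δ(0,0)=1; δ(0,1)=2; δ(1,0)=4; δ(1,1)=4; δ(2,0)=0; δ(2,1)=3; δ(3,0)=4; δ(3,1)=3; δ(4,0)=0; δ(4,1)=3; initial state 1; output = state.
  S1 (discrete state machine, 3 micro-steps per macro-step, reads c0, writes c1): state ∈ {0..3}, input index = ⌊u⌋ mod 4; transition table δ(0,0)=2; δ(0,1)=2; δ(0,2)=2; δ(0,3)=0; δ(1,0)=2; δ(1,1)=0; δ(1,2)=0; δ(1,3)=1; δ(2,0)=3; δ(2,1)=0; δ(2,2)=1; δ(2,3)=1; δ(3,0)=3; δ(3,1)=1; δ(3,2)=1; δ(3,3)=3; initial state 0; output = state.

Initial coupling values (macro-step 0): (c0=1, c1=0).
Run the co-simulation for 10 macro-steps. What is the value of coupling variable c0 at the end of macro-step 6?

c0 at macro-step 6 = 3

macro 1: S0 reads c1=0 → after 2×micro: 0; S1 reads c0=1 → after 3×micro: 2 ⇒ (c0=0, c1=2)
macro 2: S0 reads c1=2 → after 2×micro: 4; S1 reads c0=0 → after 3×micro: 3 ⇒ (c0=4, c1=3)
macro 3: S0 reads c1=3 → after 2×micro: 3; S1 reads c0=4 → after 3×micro: 3 ⇒ (c0=3, c1=3)
macro 4: S0 reads c1=3 → after 2×micro: 3; S1 reads c0=3 → after 3×micro: 3 ⇒ (c0=3, c1=3)
macro 5: S0 reads c1=3 → after 2×micro: 3; S1 reads c0=3 → after 3×micro: 3 ⇒ (c0=3, c1=3)
macro 6: S0 reads c1=3 → after 2×micro: 3; S1 reads c0=3 → after 3×micro: 3 ⇒ (c0=3, c1=3)
macro 7: S0 reads c1=3 → after 2×micro: 3; S1 reads c0=3 → after 3×micro: 3 ⇒ (c0=3, c1=3)
macro 8: S0 reads c1=3 → after 2×micro: 3; S1 reads c0=3 → after 3×micro: 3 ⇒ (c0=3, c1=3)
macro 9: S0 reads c1=3 → after 2×micro: 3; S1 reads c0=3 → after 3×micro: 3 ⇒ (c0=3, c1=3)
macro 10: S0 reads c1=3 → after 2×micro: 3; S1 reads c0=3 → after 3×micro: 3 ⇒ (c0=3, c1=3)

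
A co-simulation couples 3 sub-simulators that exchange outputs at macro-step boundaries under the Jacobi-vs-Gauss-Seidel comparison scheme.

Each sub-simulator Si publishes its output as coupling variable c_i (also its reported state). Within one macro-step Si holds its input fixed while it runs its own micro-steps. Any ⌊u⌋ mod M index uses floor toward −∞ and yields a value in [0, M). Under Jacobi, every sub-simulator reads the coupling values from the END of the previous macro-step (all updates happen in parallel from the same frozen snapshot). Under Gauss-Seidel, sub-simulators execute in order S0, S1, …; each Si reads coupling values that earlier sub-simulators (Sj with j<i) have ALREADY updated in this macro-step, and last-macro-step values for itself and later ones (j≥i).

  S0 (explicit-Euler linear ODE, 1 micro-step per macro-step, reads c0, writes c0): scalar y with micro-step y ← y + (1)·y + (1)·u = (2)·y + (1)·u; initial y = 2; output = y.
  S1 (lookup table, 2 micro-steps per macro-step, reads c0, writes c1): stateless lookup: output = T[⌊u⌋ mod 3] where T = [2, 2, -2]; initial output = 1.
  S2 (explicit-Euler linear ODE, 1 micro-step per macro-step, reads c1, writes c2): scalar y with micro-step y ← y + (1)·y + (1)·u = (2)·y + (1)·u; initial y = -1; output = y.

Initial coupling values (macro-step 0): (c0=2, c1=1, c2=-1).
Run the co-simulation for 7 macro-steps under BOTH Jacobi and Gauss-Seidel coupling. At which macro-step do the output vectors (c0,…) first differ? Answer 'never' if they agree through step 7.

[Jacobi] macro 1: S0 reads c0=2 → after 1×micro: 6; S1 reads c0=2 → after 2×micro: -2; S2 reads c1=1 → after 1×micro: -1 ⇒ (c0=6, c1=-2, c2=-1)
[Jacobi] macro 2: S0 reads c0=6 → after 1×micro: 18; S1 reads c0=6 → after 2×micro: 2; S2 reads c1=-2 → after 1×micro: -4 ⇒ (c0=18, c1=2, c2=-4)
[Jacobi] macro 3: S0 reads c0=18 → after 1×micro: 54; S1 reads c0=18 → after 2×micro: 2; S2 reads c1=2 → after 1×micro: -6 ⇒ (c0=54, c1=2, c2=-6)
[Jacobi] macro 4: S0 reads c0=54 → after 1×micro: 162; S1 reads c0=54 → after 2×micro: 2; S2 reads c1=2 → after 1×micro: -10 ⇒ (c0=162, c1=2, c2=-10)
[Jacobi] macro 5: S0 reads c0=162 → after 1×micro: 486; S1 reads c0=162 → after 2×micro: 2; S2 reads c1=2 → after 1×micro: -18 ⇒ (c0=486, c1=2, c2=-18)
[Jacobi] macro 6: S0 reads c0=486 → after 1×micro: 1458; S1 reads c0=486 → after 2×micro: 2; S2 reads c1=2 → after 1×micro: -34 ⇒ (c0=1458, c1=2, c2=-34)
[Jacobi] macro 7: S0 reads c0=1458 → after 1×micro: 4374; S1 reads c0=1458 → after 2×micro: 2; S2 reads c1=2 → after 1×micro: -66 ⇒ (c0=4374, c1=2, c2=-66)
[Gauss-Seidel] macro 1: S0 reads c0=2 → after 1×micro: 6; S1 reads c0=6 → after 2×micro: 2; S2 reads c1=2 → after 1×micro: 0 ⇒ (c0=6, c1=2, c2=0)
[Gauss-Seidel] macro 2: S0 reads c0=6 → after 1×micro: 18; S1 reads c0=18 → after 2×micro: 2; S2 reads c1=2 → after 1×micro: 2 ⇒ (c0=18, c1=2, c2=2)
[Gauss-Seidel] macro 3: S0 reads c0=18 → after 1×micro: 54; S1 reads c0=54 → after 2×micro: 2; S2 reads c1=2 → after 1×micro: 6 ⇒ (c0=54, c1=2, c2=6)
[Gauss-Seidel] macro 4: S0 reads c0=54 → after 1×micro: 162; S1 reads c0=162 → after 2×micro: 2; S2 reads c1=2 → after 1×micro: 14 ⇒ (c0=162, c1=2, c2=14)
[Gauss-Seidel] macro 5: S0 reads c0=162 → after 1×micro: 486; S1 reads c0=486 → after 2×micro: 2; S2 reads c1=2 → after 1×micro: 30 ⇒ (c0=486, c1=2, c2=30)
[Gauss-Seidel] macro 6: S0 reads c0=486 → after 1×micro: 1458; S1 reads c0=1458 → after 2×micro: 2; S2 reads c1=2 → after 1×micro: 62 ⇒ (c0=1458, c1=2, c2=62)
[Gauss-Seidel] macro 7: S0 reads c0=1458 → after 1×micro: 4374; S1 reads c0=4374 → after 2×micro: 2; S2 reads c1=2 → after 1×micro: 126 ⇒ (c0=4374, c1=2, c2=126)

first divergence at macro-step: 1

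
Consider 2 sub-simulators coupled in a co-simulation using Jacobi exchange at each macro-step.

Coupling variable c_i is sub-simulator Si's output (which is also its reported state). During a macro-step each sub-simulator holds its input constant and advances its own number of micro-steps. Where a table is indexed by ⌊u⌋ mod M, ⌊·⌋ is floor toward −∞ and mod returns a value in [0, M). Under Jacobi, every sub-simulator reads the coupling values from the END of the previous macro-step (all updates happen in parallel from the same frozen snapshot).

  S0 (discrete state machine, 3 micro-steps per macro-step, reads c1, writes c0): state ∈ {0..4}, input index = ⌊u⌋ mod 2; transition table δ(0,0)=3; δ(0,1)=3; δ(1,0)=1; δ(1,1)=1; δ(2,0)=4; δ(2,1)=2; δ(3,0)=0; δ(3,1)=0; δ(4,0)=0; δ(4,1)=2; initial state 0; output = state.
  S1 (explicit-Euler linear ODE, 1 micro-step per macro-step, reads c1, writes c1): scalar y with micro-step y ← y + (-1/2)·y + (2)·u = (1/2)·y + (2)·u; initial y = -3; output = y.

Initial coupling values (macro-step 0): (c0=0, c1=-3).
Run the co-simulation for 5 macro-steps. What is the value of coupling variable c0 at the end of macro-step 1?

macro 1: S0 reads c1=-3 → after 3×micro: 3; S1 reads c1=-3 → after 1×micro: -15/2 ⇒ (c0=3, c1=-15/2)
macro 2: S0 reads c1=-15/2 → after 3×micro: 0; S1 reads c1=-15/2 → after 1×micro: -75/4 ⇒ (c0=0, c1=-75/4)
macro 3: S0 reads c1=-75/4 → after 3×micro: 3; S1 reads c1=-75/4 → after 1×micro: -375/8 ⇒ (c0=3, c1=-375/8)
macro 4: S0 reads c1=-375/8 → after 3×micro: 0; S1 reads c1=-375/8 → after 1×micro: -1875/16 ⇒ (c0=0, c1=-1875/16)
macro 5: S0 reads c1=-1875/16 → after 3×micro: 3; S1 reads c1=-1875/16 → after 1×micro: -9375/32 ⇒ (c0=3, c1=-9375/32)

c0 at macro-step 1 = 3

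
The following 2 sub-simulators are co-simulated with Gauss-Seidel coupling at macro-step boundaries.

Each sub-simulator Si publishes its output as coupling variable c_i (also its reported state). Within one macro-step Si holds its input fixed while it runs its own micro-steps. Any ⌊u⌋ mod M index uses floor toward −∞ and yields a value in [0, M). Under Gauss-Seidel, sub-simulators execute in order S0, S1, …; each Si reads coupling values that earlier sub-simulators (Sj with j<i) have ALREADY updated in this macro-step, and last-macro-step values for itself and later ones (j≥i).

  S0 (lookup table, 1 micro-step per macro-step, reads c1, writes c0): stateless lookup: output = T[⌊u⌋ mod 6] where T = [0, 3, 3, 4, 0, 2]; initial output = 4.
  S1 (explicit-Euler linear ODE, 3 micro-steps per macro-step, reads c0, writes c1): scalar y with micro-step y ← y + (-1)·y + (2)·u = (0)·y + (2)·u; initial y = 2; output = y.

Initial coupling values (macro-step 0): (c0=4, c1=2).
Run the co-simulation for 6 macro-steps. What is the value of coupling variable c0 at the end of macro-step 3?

c0 at macro-step 3 = 0

macro 1: S0 reads c1=2 → after 1×micro: 3; S1 reads c0=3 → after 3×micro: 6 ⇒ (c0=3, c1=6)
macro 2: S0 reads c1=6 → after 1×micro: 0; S1 reads c0=0 → after 3×micro: 0 ⇒ (c0=0, c1=0)
macro 3: S0 reads c1=0 → after 1×micro: 0; S1 reads c0=0 → after 3×micro: 0 ⇒ (c0=0, c1=0)
macro 4: S0 reads c1=0 → after 1×micro: 0; S1 reads c0=0 → after 3×micro: 0 ⇒ (c0=0, c1=0)
macro 5: S0 reads c1=0 → after 1×micro: 0; S1 reads c0=0 → after 3×micro: 0 ⇒ (c0=0, c1=0)
macro 6: S0 reads c1=0 → after 1×micro: 0; S1 reads c0=0 → after 3×micro: 0 ⇒ (c0=0, c1=0)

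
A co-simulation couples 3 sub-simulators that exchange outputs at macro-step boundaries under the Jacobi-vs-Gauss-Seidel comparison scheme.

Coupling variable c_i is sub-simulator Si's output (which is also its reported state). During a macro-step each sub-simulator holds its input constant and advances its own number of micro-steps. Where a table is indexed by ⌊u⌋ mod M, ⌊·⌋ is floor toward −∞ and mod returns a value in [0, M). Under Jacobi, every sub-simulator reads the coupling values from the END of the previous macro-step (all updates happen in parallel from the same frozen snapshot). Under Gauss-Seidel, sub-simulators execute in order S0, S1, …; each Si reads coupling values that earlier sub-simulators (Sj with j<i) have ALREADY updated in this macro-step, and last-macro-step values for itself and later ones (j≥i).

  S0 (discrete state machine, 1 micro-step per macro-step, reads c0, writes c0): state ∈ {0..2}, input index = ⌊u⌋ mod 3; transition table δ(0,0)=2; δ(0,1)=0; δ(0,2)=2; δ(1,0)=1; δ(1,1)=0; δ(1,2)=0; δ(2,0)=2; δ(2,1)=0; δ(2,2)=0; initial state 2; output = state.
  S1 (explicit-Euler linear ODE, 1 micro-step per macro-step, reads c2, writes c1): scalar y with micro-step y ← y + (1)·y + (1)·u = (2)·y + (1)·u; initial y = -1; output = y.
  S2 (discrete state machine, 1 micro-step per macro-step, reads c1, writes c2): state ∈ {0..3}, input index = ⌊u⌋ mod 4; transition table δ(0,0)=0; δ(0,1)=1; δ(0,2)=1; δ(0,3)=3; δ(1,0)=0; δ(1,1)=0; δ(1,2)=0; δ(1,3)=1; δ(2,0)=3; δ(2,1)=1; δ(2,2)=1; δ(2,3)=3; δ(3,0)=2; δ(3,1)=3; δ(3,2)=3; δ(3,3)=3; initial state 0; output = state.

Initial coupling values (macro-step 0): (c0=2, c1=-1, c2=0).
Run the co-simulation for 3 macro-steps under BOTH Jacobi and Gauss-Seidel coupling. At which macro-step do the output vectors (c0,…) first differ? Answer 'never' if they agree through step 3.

[Jacobi] macro 1: S0 reads c0=2 → after 1×micro: 0; S1 reads c2=0 → after 1×micro: -2; S2 reads c1=-1 → after 1×micro: 3 ⇒ (c0=0, c1=-2, c2=3)
[Jacobi] macro 2: S0 reads c0=0 → after 1×micro: 2; S1 reads c2=3 → after 1×micro: -1; S2 reads c1=-2 → after 1×micro: 3 ⇒ (c0=2, c1=-1, c2=3)
[Jacobi] macro 3: S0 reads c0=2 → after 1×micro: 0; S1 reads c2=3 → after 1×micro: 1; S2 reads c1=-1 → after 1×micro: 3 ⇒ (c0=0, c1=1, c2=3)
[Gauss-Seidel] macro 1: S0 reads c0=2 → after 1×micro: 0; S1 reads c2=0 → after 1×micro: -2; S2 reads c1=-2 → after 1×micro: 1 ⇒ (c0=0, c1=-2, c2=1)
[Gauss-Seidel] macro 2: S0 reads c0=0 → after 1×micro: 2; S1 reads c2=1 → after 1×micro: -3; S2 reads c1=-3 → after 1×micro: 0 ⇒ (c0=2, c1=-3, c2=0)
[Gauss-Seidel] macro 3: S0 reads c0=2 → after 1×micro: 0; S1 reads c2=0 → after 1×micro: -6; S2 reads c1=-6 → after 1×micro: 1 ⇒ (c0=0, c1=-6, c2=1)

first divergence at macro-step: 1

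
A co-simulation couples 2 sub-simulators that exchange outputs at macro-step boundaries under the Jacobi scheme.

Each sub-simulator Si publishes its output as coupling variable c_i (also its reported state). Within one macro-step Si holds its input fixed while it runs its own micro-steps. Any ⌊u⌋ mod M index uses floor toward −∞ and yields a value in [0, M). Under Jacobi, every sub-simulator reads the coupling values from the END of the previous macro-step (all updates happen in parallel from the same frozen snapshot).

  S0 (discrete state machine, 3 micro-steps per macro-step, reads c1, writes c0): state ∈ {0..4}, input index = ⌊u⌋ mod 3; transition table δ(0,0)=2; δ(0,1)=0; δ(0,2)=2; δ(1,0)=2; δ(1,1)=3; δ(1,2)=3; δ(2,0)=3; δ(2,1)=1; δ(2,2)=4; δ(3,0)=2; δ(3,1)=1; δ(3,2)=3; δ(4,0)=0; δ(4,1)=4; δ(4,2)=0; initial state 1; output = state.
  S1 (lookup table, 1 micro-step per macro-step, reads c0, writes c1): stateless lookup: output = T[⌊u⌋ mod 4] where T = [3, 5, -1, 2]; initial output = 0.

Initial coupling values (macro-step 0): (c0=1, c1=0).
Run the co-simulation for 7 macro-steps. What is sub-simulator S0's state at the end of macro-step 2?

S0 state at macro-step 2 = 2

macro 1: S0 reads c1=0 → after 3×micro: 2; S1 reads c0=1 → after 1×micro: 5 ⇒ (c0=2, c1=5)
macro 2: S0 reads c1=5 → after 3×micro: 2; S1 reads c0=2 → after 1×micro: -1 ⇒ (c0=2, c1=-1)
macro 3: S0 reads c1=-1 → after 3×micro: 2; S1 reads c0=2 → after 1×micro: -1 ⇒ (c0=2, c1=-1)
macro 4: S0 reads c1=-1 → after 3×micro: 2; S1 reads c0=2 → after 1×micro: -1 ⇒ (c0=2, c1=-1)
macro 5: S0 reads c1=-1 → after 3×micro: 2; S1 reads c0=2 → after 1×micro: -1 ⇒ (c0=2, c1=-1)
macro 6: S0 reads c1=-1 → after 3×micro: 2; S1 reads c0=2 → after 1×micro: -1 ⇒ (c0=2, c1=-1)
macro 7: S0 reads c1=-1 → after 3×micro: 2; S1 reads c0=2 → after 1×micro: -1 ⇒ (c0=2, c1=-1)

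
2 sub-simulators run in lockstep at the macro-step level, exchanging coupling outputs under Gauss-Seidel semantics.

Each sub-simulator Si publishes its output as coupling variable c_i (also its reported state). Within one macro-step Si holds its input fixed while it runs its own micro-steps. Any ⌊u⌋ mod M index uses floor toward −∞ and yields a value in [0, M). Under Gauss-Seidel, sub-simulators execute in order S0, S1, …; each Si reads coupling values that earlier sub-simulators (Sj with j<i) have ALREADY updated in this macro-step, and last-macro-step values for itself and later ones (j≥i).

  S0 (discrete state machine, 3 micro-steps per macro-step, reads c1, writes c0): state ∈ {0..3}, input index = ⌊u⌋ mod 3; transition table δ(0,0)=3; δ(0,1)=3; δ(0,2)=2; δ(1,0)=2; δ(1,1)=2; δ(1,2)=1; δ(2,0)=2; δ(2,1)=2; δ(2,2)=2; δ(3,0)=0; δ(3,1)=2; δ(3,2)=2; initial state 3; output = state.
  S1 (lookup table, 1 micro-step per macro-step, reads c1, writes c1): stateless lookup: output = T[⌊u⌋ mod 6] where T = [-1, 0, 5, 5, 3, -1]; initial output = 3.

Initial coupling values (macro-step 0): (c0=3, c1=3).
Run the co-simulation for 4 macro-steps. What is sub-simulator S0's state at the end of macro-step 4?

macro 1: S0 reads c1=3 → after 3×micro: 0; S1 reads c1=3 → after 1×micro: 5 ⇒ (c0=0, c1=5)
macro 2: S0 reads c1=5 → after 3×micro: 2; S1 reads c1=5 → after 1×micro: -1 ⇒ (c0=2, c1=-1)
macro 3: S0 reads c1=-1 → after 3×micro: 2; S1 reads c1=-1 → after 1×micro: -1 ⇒ (c0=2, c1=-1)
macro 4: S0 reads c1=-1 → after 3×micro: 2; S1 reads c1=-1 → after 1×micro: -1 ⇒ (c0=2, c1=-1)

S0 state at macro-step 4 = 2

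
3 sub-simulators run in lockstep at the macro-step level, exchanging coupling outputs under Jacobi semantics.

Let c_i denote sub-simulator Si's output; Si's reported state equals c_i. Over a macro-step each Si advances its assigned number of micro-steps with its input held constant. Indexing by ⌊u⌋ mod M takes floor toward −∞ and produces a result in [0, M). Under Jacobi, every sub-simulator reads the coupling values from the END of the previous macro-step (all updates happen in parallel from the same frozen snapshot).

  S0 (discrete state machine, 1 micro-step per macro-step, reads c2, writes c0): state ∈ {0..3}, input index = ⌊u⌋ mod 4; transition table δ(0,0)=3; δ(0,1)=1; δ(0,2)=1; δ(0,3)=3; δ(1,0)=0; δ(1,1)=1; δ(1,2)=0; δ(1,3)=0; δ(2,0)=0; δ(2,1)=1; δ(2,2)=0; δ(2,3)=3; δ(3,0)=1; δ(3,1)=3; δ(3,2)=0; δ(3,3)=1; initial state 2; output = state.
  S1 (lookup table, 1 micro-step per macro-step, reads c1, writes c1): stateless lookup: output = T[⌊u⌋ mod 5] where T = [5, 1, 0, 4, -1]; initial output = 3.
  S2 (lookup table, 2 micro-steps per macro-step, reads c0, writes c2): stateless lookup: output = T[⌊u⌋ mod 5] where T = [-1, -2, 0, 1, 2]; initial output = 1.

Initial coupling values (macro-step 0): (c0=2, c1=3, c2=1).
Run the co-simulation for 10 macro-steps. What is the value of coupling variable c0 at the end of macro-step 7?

c0 at macro-step 7 = 1

macro 1: S0 reads c2=1 → after 1×micro: 1; S1 reads c1=3 → after 1×micro: 4; S2 reads c0=2 → after 2×micro: 0 ⇒ (c0=1, c1=4, c2=0)
macro 2: S0 reads c2=0 → after 1×micro: 0; S1 reads c1=4 → after 1×micro: -1; S2 reads c0=1 → after 2×micro: -2 ⇒ (c0=0, c1=-1, c2=-2)
macro 3: S0 reads c2=-2 → after 1×micro: 1; S1 reads c1=-1 → after 1×micro: -1; S2 reads c0=0 → after 2×micro: -1 ⇒ (c0=1, c1=-1, c2=-1)
macro 4: S0 reads c2=-1 → after 1×micro: 0; S1 reads c1=-1 → after 1×micro: -1; S2 reads c0=1 → after 2×micro: -2 ⇒ (c0=0, c1=-1, c2=-2)
macro 5: S0 reads c2=-2 → after 1×micro: 1; S1 reads c1=-1 → after 1×micro: -1; S2 reads c0=0 → after 2×micro: -1 ⇒ (c0=1, c1=-1, c2=-1)
macro 6: S0 reads c2=-1 → after 1×micro: 0; S1 reads c1=-1 → after 1×micro: -1; S2 reads c0=1 → after 2×micro: -2 ⇒ (c0=0, c1=-1, c2=-2)
macro 7: S0 reads c2=-2 → after 1×micro: 1; S1 reads c1=-1 → after 1×micro: -1; S2 reads c0=0 → after 2×micro: -1 ⇒ (c0=1, c1=-1, c2=-1)
macro 8: S0 reads c2=-1 → after 1×micro: 0; S1 reads c1=-1 → after 1×micro: -1; S2 reads c0=1 → after 2×micro: -2 ⇒ (c0=0, c1=-1, c2=-2)
macro 9: S0 reads c2=-2 → after 1×micro: 1; S1 reads c1=-1 → after 1×micro: -1; S2 reads c0=0 → after 2×micro: -1 ⇒ (c0=1, c1=-1, c2=-1)
macro 10: S0 reads c2=-1 → after 1×micro: 0; S1 reads c1=-1 → after 1×micro: -1; S2 reads c0=1 → after 2×micro: -2 ⇒ (c0=0, c1=-1, c2=-2)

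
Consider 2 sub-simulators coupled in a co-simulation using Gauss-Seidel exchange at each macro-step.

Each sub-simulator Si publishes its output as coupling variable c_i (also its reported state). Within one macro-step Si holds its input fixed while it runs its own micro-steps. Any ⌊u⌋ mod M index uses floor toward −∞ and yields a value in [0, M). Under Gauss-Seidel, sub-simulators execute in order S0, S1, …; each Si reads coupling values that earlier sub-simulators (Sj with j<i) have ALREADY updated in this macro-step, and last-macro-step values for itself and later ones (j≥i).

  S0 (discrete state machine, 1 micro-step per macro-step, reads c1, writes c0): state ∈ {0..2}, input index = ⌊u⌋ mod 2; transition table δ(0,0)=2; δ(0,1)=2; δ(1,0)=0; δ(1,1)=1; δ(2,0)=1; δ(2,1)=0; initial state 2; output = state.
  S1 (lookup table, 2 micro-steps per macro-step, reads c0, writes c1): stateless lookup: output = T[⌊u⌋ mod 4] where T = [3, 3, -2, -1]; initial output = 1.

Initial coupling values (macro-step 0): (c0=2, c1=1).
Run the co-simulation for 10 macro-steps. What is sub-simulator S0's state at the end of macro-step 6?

macro 1: S0 reads c1=1 → after 1×micro: 0; S1 reads c0=0 → after 2×micro: 3 ⇒ (c0=0, c1=3)
macro 2: S0 reads c1=3 → after 1×micro: 2; S1 reads c0=2 → after 2×micro: -2 ⇒ (c0=2, c1=-2)
macro 3: S0 reads c1=-2 → after 1×micro: 1; S1 reads c0=1 → after 2×micro: 3 ⇒ (c0=1, c1=3)
macro 4: S0 reads c1=3 → after 1×micro: 1; S1 reads c0=1 → after 2×micro: 3 ⇒ (c0=1, c1=3)
macro 5: S0 reads c1=3 → after 1×micro: 1; S1 reads c0=1 → after 2×micro: 3 ⇒ (c0=1, c1=3)
macro 6: S0 reads c1=3 → after 1×micro: 1; S1 reads c0=1 → after 2×micro: 3 ⇒ (c0=1, c1=3)
macro 7: S0 reads c1=3 → after 1×micro: 1; S1 reads c0=1 → after 2×micro: 3 ⇒ (c0=1, c1=3)
macro 8: S0 reads c1=3 → after 1×micro: 1; S1 reads c0=1 → after 2×micro: 3 ⇒ (c0=1, c1=3)
macro 9: S0 reads c1=3 → after 1×micro: 1; S1 reads c0=1 → after 2×micro: 3 ⇒ (c0=1, c1=3)
macro 10: S0 reads c1=3 → after 1×micro: 1; S1 reads c0=1 → after 2×micro: 3 ⇒ (c0=1, c1=3)

S0 state at macro-step 6 = 1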